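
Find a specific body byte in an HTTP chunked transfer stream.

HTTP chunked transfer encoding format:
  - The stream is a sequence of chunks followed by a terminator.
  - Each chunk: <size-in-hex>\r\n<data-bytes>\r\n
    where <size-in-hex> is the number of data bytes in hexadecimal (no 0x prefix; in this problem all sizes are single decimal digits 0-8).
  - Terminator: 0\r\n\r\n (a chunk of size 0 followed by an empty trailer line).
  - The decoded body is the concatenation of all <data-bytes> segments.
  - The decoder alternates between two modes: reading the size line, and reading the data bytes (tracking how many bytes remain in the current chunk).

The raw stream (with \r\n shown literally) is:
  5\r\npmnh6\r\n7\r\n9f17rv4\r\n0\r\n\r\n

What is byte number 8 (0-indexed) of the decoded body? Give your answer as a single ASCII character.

Answer: 7

Derivation:
Chunk 1: stream[0..1]='5' size=0x5=5, data at stream[3..8]='pmnh6' -> body[0..5], body so far='pmnh6'
Chunk 2: stream[10..11]='7' size=0x7=7, data at stream[13..20]='9f17rv4' -> body[5..12], body so far='pmnh69f17rv4'
Chunk 3: stream[22..23]='0' size=0 (terminator). Final body='pmnh69f17rv4' (12 bytes)
Body byte 8 = '7'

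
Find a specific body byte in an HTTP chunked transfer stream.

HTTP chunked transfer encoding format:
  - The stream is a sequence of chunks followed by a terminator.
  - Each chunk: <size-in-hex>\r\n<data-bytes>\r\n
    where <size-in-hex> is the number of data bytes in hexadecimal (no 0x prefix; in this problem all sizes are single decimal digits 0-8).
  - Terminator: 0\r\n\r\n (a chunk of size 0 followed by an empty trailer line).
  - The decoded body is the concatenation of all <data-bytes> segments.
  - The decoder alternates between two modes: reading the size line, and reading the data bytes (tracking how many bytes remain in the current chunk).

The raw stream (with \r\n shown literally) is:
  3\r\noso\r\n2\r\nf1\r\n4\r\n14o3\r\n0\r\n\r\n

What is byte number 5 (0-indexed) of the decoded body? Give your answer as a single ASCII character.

Answer: 1

Derivation:
Chunk 1: stream[0..1]='3' size=0x3=3, data at stream[3..6]='oso' -> body[0..3], body so far='oso'
Chunk 2: stream[8..9]='2' size=0x2=2, data at stream[11..13]='f1' -> body[3..5], body so far='osof1'
Chunk 3: stream[15..16]='4' size=0x4=4, data at stream[18..22]='14o3' -> body[5..9], body so far='osof114o3'
Chunk 4: stream[24..25]='0' size=0 (terminator). Final body='osof114o3' (9 bytes)
Body byte 5 = '1'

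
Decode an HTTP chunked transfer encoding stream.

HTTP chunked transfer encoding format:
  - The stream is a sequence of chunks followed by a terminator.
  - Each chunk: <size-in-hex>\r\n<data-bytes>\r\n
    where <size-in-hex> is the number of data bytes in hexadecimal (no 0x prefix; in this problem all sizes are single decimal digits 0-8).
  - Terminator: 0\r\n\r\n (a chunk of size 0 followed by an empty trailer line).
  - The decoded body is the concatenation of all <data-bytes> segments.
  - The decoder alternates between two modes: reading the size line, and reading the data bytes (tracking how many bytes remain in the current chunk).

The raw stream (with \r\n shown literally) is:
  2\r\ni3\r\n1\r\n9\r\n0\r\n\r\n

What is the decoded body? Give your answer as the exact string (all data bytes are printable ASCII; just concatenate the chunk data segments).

Answer: i39

Derivation:
Chunk 1: stream[0..1]='2' size=0x2=2, data at stream[3..5]='i3' -> body[0..2], body so far='i3'
Chunk 2: stream[7..8]='1' size=0x1=1, data at stream[10..11]='9' -> body[2..3], body so far='i39'
Chunk 3: stream[13..14]='0' size=0 (terminator). Final body='i39' (3 bytes)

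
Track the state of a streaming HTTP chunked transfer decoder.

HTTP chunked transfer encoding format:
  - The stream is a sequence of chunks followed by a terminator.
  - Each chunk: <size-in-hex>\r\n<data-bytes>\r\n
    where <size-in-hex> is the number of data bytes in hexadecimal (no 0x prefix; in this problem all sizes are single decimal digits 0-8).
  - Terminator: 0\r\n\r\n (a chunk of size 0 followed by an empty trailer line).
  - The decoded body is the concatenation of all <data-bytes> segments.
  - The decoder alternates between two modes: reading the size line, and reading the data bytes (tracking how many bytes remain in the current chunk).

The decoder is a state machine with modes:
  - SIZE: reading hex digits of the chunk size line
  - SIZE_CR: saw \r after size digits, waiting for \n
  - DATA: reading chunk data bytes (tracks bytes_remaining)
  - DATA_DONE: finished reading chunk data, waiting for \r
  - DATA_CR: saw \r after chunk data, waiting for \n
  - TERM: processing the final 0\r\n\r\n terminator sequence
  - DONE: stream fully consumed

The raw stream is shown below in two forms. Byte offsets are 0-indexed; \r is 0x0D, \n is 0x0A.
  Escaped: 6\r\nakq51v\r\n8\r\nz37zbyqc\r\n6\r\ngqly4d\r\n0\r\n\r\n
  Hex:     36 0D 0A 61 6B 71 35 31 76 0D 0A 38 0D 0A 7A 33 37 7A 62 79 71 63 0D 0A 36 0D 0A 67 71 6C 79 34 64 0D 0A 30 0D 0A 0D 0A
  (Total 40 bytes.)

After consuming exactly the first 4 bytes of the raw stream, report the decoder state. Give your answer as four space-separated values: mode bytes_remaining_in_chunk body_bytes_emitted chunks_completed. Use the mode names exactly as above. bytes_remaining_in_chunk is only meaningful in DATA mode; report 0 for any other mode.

Answer: DATA 5 1 0

Derivation:
Byte 0 = '6': mode=SIZE remaining=0 emitted=0 chunks_done=0
Byte 1 = 0x0D: mode=SIZE_CR remaining=0 emitted=0 chunks_done=0
Byte 2 = 0x0A: mode=DATA remaining=6 emitted=0 chunks_done=0
Byte 3 = 'a': mode=DATA remaining=5 emitted=1 chunks_done=0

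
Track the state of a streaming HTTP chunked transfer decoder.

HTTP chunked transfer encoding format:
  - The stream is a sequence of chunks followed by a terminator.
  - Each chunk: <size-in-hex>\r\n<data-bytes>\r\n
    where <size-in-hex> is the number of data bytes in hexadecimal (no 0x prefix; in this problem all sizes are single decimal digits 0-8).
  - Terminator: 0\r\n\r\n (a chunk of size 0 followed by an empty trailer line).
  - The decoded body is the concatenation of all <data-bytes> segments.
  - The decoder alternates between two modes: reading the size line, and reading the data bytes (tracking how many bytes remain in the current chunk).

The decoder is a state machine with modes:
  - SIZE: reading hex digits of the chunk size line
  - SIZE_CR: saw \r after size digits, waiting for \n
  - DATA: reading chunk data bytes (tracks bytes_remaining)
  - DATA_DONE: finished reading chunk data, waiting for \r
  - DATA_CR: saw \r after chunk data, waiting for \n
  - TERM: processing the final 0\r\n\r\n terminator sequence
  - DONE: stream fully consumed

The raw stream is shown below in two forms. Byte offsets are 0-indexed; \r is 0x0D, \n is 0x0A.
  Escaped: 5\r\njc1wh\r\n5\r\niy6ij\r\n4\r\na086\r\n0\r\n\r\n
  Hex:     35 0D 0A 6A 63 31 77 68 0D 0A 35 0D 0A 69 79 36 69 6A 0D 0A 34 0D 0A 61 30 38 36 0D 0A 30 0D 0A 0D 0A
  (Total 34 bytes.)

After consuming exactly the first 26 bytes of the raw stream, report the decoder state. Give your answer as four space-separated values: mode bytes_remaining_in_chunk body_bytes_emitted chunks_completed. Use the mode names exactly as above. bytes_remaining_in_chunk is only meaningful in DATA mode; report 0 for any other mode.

Answer: DATA 1 13 2

Derivation:
Byte 0 = '5': mode=SIZE remaining=0 emitted=0 chunks_done=0
Byte 1 = 0x0D: mode=SIZE_CR remaining=0 emitted=0 chunks_done=0
Byte 2 = 0x0A: mode=DATA remaining=5 emitted=0 chunks_done=0
Byte 3 = 'j': mode=DATA remaining=4 emitted=1 chunks_done=0
Byte 4 = 'c': mode=DATA remaining=3 emitted=2 chunks_done=0
Byte 5 = '1': mode=DATA remaining=2 emitted=3 chunks_done=0
Byte 6 = 'w': mode=DATA remaining=1 emitted=4 chunks_done=0
Byte 7 = 'h': mode=DATA_DONE remaining=0 emitted=5 chunks_done=0
Byte 8 = 0x0D: mode=DATA_CR remaining=0 emitted=5 chunks_done=0
Byte 9 = 0x0A: mode=SIZE remaining=0 emitted=5 chunks_done=1
Byte 10 = '5': mode=SIZE remaining=0 emitted=5 chunks_done=1
Byte 11 = 0x0D: mode=SIZE_CR remaining=0 emitted=5 chunks_done=1
Byte 12 = 0x0A: mode=DATA remaining=5 emitted=5 chunks_done=1
Byte 13 = 'i': mode=DATA remaining=4 emitted=6 chunks_done=1
Byte 14 = 'y': mode=DATA remaining=3 emitted=7 chunks_done=1
Byte 15 = '6': mode=DATA remaining=2 emitted=8 chunks_done=1
Byte 16 = 'i': mode=DATA remaining=1 emitted=9 chunks_done=1
Byte 17 = 'j': mode=DATA_DONE remaining=0 emitted=10 chunks_done=1
Byte 18 = 0x0D: mode=DATA_CR remaining=0 emitted=10 chunks_done=1
Byte 19 = 0x0A: mode=SIZE remaining=0 emitted=10 chunks_done=2
Byte 20 = '4': mode=SIZE remaining=0 emitted=10 chunks_done=2
Byte 21 = 0x0D: mode=SIZE_CR remaining=0 emitted=10 chunks_done=2
Byte 22 = 0x0A: mode=DATA remaining=4 emitted=10 chunks_done=2
Byte 23 = 'a': mode=DATA remaining=3 emitted=11 chunks_done=2
Byte 24 = '0': mode=DATA remaining=2 emitted=12 chunks_done=2
Byte 25 = '8': mode=DATA remaining=1 emitted=13 chunks_done=2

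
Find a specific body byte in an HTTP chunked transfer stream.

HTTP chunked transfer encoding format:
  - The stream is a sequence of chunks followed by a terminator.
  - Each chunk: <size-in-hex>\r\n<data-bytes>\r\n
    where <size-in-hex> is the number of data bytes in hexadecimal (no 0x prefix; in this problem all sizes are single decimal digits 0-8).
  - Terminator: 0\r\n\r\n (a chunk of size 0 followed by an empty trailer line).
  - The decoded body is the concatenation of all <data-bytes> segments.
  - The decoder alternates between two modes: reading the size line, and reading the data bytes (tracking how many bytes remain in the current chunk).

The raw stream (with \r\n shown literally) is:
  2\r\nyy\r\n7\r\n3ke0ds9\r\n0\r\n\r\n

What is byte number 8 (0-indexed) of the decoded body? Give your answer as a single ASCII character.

Chunk 1: stream[0..1]='2' size=0x2=2, data at stream[3..5]='yy' -> body[0..2], body so far='yy'
Chunk 2: stream[7..8]='7' size=0x7=7, data at stream[10..17]='3ke0ds9' -> body[2..9], body so far='yy3ke0ds9'
Chunk 3: stream[19..20]='0' size=0 (terminator). Final body='yy3ke0ds9' (9 bytes)
Body byte 8 = '9'

Answer: 9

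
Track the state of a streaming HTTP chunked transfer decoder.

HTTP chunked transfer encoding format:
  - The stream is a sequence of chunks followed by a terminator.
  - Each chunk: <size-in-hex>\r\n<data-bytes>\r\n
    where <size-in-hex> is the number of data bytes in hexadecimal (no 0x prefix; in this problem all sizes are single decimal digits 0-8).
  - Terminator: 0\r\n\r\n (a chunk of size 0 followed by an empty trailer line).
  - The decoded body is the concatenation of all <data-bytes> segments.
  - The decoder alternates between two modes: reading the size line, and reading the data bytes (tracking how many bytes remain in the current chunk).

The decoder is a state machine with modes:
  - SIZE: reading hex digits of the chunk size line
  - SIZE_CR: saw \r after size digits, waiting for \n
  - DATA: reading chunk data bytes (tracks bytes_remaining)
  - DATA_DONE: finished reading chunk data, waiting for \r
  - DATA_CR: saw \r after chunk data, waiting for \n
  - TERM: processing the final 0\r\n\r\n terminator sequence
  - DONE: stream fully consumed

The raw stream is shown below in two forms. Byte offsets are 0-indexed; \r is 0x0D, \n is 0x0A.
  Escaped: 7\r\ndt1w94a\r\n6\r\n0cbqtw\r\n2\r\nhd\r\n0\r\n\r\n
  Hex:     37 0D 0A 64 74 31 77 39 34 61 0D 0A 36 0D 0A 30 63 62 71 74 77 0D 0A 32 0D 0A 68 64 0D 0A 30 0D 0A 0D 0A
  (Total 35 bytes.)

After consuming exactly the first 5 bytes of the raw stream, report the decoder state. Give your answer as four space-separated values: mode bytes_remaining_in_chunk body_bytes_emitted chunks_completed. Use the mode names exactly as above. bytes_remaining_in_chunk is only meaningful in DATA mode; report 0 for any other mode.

Byte 0 = '7': mode=SIZE remaining=0 emitted=0 chunks_done=0
Byte 1 = 0x0D: mode=SIZE_CR remaining=0 emitted=0 chunks_done=0
Byte 2 = 0x0A: mode=DATA remaining=7 emitted=0 chunks_done=0
Byte 3 = 'd': mode=DATA remaining=6 emitted=1 chunks_done=0
Byte 4 = 't': mode=DATA remaining=5 emitted=2 chunks_done=0

Answer: DATA 5 2 0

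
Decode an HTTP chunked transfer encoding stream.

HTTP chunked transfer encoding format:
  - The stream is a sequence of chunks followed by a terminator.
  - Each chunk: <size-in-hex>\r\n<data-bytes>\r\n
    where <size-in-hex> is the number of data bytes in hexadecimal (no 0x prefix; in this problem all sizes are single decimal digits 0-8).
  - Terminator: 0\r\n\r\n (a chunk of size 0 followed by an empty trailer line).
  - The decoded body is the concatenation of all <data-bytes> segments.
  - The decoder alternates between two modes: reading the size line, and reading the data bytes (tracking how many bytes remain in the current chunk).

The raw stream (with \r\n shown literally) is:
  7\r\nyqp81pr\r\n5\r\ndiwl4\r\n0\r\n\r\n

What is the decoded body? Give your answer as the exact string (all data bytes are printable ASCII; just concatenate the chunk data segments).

Answer: yqp81prdiwl4

Derivation:
Chunk 1: stream[0..1]='7' size=0x7=7, data at stream[3..10]='yqp81pr' -> body[0..7], body so far='yqp81pr'
Chunk 2: stream[12..13]='5' size=0x5=5, data at stream[15..20]='diwl4' -> body[7..12], body so far='yqp81prdiwl4'
Chunk 3: stream[22..23]='0' size=0 (terminator). Final body='yqp81prdiwl4' (12 bytes)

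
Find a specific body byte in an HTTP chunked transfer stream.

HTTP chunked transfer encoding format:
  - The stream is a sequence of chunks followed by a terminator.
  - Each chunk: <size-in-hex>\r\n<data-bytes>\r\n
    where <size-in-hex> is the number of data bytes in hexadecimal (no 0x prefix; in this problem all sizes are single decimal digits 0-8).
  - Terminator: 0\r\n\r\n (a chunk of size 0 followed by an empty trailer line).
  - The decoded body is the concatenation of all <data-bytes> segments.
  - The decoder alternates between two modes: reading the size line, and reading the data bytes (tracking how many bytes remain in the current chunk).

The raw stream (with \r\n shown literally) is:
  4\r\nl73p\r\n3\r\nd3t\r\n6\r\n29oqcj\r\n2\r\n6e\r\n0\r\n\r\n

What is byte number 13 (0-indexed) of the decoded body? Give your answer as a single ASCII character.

Answer: 6

Derivation:
Chunk 1: stream[0..1]='4' size=0x4=4, data at stream[3..7]='l73p' -> body[0..4], body so far='l73p'
Chunk 2: stream[9..10]='3' size=0x3=3, data at stream[12..15]='d3t' -> body[4..7], body so far='l73pd3t'
Chunk 3: stream[17..18]='6' size=0x6=6, data at stream[20..26]='29oqcj' -> body[7..13], body so far='l73pd3t29oqcj'
Chunk 4: stream[28..29]='2' size=0x2=2, data at stream[31..33]='6e' -> body[13..15], body so far='l73pd3t29oqcj6e'
Chunk 5: stream[35..36]='0' size=0 (terminator). Final body='l73pd3t29oqcj6e' (15 bytes)
Body byte 13 = '6'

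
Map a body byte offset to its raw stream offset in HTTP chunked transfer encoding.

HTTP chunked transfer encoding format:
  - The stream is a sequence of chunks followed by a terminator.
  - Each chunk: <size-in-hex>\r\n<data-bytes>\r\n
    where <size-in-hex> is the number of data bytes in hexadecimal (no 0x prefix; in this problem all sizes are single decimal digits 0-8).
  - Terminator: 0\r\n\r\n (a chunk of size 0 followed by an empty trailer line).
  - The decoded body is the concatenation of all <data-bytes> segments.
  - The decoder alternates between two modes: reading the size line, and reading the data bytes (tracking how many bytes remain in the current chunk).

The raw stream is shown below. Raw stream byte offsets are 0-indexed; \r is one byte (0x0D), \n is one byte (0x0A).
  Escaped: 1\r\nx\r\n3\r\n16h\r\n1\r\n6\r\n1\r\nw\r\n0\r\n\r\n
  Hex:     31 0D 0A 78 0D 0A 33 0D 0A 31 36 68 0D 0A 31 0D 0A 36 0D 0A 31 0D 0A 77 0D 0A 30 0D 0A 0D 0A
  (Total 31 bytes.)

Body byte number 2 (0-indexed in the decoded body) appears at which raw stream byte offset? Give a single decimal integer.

Answer: 10

Derivation:
Chunk 1: stream[0..1]='1' size=0x1=1, data at stream[3..4]='x' -> body[0..1], body so far='x'
Chunk 2: stream[6..7]='3' size=0x3=3, data at stream[9..12]='16h' -> body[1..4], body so far='x16h'
Chunk 3: stream[14..15]='1' size=0x1=1, data at stream[17..18]='6' -> body[4..5], body so far='x16h6'
Chunk 4: stream[20..21]='1' size=0x1=1, data at stream[23..24]='w' -> body[5..6], body so far='x16h6w'
Chunk 5: stream[26..27]='0' size=0 (terminator). Final body='x16h6w' (6 bytes)
Body byte 2 at stream offset 10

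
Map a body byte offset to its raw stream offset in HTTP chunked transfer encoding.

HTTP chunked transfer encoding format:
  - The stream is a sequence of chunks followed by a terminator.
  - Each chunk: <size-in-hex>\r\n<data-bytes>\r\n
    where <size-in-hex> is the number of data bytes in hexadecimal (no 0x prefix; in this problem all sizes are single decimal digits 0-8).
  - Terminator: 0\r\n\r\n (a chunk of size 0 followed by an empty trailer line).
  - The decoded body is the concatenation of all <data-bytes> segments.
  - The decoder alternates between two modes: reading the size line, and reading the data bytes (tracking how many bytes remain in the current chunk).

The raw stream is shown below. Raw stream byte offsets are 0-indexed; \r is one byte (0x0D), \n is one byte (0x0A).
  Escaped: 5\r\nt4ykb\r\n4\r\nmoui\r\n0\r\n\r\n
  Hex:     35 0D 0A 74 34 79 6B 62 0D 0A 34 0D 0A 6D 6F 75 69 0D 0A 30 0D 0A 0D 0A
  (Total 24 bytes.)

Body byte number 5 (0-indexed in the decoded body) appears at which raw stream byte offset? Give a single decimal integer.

Answer: 13

Derivation:
Chunk 1: stream[0..1]='5' size=0x5=5, data at stream[3..8]='t4ykb' -> body[0..5], body so far='t4ykb'
Chunk 2: stream[10..11]='4' size=0x4=4, data at stream[13..17]='moui' -> body[5..9], body so far='t4ykbmoui'
Chunk 3: stream[19..20]='0' size=0 (terminator). Final body='t4ykbmoui' (9 bytes)
Body byte 5 at stream offset 13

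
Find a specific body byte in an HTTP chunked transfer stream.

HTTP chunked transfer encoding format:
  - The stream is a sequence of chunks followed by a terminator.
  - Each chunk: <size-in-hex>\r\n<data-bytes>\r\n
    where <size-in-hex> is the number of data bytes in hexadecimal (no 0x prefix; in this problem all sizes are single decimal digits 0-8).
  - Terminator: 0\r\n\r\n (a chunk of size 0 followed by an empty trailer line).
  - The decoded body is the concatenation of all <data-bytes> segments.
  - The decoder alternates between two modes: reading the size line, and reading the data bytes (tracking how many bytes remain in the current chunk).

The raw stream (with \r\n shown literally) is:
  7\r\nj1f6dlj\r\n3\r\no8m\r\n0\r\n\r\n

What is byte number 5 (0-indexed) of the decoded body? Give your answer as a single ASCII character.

Answer: l

Derivation:
Chunk 1: stream[0..1]='7' size=0x7=7, data at stream[3..10]='j1f6dlj' -> body[0..7], body so far='j1f6dlj'
Chunk 2: stream[12..13]='3' size=0x3=3, data at stream[15..18]='o8m' -> body[7..10], body so far='j1f6dljo8m'
Chunk 3: stream[20..21]='0' size=0 (terminator). Final body='j1f6dljo8m' (10 bytes)
Body byte 5 = 'l'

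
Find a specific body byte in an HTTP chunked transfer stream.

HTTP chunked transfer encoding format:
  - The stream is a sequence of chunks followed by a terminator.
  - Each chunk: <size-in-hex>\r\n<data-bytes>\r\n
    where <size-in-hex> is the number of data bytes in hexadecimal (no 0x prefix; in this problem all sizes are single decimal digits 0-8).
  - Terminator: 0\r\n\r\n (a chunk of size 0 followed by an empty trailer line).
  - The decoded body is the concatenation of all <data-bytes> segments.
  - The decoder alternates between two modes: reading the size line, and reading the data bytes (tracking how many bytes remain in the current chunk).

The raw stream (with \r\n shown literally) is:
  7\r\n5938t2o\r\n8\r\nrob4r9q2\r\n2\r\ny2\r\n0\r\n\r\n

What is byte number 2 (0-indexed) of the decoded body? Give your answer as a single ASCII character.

Answer: 3

Derivation:
Chunk 1: stream[0..1]='7' size=0x7=7, data at stream[3..10]='5938t2o' -> body[0..7], body so far='5938t2o'
Chunk 2: stream[12..13]='8' size=0x8=8, data at stream[15..23]='rob4r9q2' -> body[7..15], body so far='5938t2orob4r9q2'
Chunk 3: stream[25..26]='2' size=0x2=2, data at stream[28..30]='y2' -> body[15..17], body so far='5938t2orob4r9q2y2'
Chunk 4: stream[32..33]='0' size=0 (terminator). Final body='5938t2orob4r9q2y2' (17 bytes)
Body byte 2 = '3'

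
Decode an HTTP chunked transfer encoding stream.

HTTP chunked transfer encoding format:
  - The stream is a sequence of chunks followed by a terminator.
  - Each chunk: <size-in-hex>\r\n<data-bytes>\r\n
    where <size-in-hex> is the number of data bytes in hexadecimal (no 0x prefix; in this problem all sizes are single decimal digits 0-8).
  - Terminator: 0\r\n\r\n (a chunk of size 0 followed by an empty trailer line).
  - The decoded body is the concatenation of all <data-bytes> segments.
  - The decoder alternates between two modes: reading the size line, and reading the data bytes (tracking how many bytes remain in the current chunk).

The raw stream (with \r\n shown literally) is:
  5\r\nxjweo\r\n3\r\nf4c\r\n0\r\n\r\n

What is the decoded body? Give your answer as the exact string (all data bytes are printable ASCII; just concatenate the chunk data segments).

Chunk 1: stream[0..1]='5' size=0x5=5, data at stream[3..8]='xjweo' -> body[0..5], body so far='xjweo'
Chunk 2: stream[10..11]='3' size=0x3=3, data at stream[13..16]='f4c' -> body[5..8], body so far='xjweof4c'
Chunk 3: stream[18..19]='0' size=0 (terminator). Final body='xjweof4c' (8 bytes)

Answer: xjweof4c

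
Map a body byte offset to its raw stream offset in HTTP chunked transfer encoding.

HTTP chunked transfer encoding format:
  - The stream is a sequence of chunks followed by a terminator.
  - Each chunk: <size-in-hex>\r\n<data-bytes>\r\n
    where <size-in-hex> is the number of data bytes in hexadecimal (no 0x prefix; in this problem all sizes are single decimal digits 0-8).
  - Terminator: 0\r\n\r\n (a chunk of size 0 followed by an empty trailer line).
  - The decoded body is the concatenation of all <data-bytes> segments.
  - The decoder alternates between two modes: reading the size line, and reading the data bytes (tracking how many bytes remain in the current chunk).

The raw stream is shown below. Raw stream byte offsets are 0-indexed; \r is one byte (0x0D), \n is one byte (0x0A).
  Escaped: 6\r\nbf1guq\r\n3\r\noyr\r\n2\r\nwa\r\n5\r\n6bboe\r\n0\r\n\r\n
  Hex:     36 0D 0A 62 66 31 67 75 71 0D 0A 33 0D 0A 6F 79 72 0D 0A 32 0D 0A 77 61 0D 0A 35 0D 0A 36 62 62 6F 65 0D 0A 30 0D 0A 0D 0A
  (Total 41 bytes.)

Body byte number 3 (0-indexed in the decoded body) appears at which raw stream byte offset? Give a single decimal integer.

Chunk 1: stream[0..1]='6' size=0x6=6, data at stream[3..9]='bf1guq' -> body[0..6], body so far='bf1guq'
Chunk 2: stream[11..12]='3' size=0x3=3, data at stream[14..17]='oyr' -> body[6..9], body so far='bf1guqoyr'
Chunk 3: stream[19..20]='2' size=0x2=2, data at stream[22..24]='wa' -> body[9..11], body so far='bf1guqoyrwa'
Chunk 4: stream[26..27]='5' size=0x5=5, data at stream[29..34]='6bboe' -> body[11..16], body so far='bf1guqoyrwa6bboe'
Chunk 5: stream[36..37]='0' size=0 (terminator). Final body='bf1guqoyrwa6bboe' (16 bytes)
Body byte 3 at stream offset 6

Answer: 6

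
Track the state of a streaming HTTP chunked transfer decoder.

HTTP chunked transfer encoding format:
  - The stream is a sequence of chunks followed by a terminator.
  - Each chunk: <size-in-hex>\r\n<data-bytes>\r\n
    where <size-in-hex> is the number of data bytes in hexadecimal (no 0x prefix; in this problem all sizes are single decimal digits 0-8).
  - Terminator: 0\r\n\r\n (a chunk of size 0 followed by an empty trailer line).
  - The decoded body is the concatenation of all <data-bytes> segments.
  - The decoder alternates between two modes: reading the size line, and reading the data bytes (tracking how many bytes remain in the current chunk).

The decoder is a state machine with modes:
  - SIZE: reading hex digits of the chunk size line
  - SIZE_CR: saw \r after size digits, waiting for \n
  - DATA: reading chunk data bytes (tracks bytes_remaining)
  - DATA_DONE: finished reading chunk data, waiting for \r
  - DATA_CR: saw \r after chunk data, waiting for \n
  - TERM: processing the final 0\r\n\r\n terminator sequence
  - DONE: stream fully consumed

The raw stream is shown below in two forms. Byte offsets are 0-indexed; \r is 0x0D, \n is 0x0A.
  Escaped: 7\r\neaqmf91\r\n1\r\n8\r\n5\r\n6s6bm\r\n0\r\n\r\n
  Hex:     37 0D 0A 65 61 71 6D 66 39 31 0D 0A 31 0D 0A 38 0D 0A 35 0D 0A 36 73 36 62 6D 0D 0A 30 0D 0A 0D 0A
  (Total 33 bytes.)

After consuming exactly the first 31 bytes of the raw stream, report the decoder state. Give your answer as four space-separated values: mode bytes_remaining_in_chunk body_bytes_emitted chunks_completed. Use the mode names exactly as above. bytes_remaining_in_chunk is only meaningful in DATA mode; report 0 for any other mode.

Byte 0 = '7': mode=SIZE remaining=0 emitted=0 chunks_done=0
Byte 1 = 0x0D: mode=SIZE_CR remaining=0 emitted=0 chunks_done=0
Byte 2 = 0x0A: mode=DATA remaining=7 emitted=0 chunks_done=0
Byte 3 = 'e': mode=DATA remaining=6 emitted=1 chunks_done=0
Byte 4 = 'a': mode=DATA remaining=5 emitted=2 chunks_done=0
Byte 5 = 'q': mode=DATA remaining=4 emitted=3 chunks_done=0
Byte 6 = 'm': mode=DATA remaining=3 emitted=4 chunks_done=0
Byte 7 = 'f': mode=DATA remaining=2 emitted=5 chunks_done=0
Byte 8 = '9': mode=DATA remaining=1 emitted=6 chunks_done=0
Byte 9 = '1': mode=DATA_DONE remaining=0 emitted=7 chunks_done=0
Byte 10 = 0x0D: mode=DATA_CR remaining=0 emitted=7 chunks_done=0
Byte 11 = 0x0A: mode=SIZE remaining=0 emitted=7 chunks_done=1
Byte 12 = '1': mode=SIZE remaining=0 emitted=7 chunks_done=1
Byte 13 = 0x0D: mode=SIZE_CR remaining=0 emitted=7 chunks_done=1
Byte 14 = 0x0A: mode=DATA remaining=1 emitted=7 chunks_done=1
Byte 15 = '8': mode=DATA_DONE remaining=0 emitted=8 chunks_done=1
Byte 16 = 0x0D: mode=DATA_CR remaining=0 emitted=8 chunks_done=1
Byte 17 = 0x0A: mode=SIZE remaining=0 emitted=8 chunks_done=2
Byte 18 = '5': mode=SIZE remaining=0 emitted=8 chunks_done=2
Byte 19 = 0x0D: mode=SIZE_CR remaining=0 emitted=8 chunks_done=2
Byte 20 = 0x0A: mode=DATA remaining=5 emitted=8 chunks_done=2
Byte 21 = '6': mode=DATA remaining=4 emitted=9 chunks_done=2
Byte 22 = 's': mode=DATA remaining=3 emitted=10 chunks_done=2
Byte 23 = '6': mode=DATA remaining=2 emitted=11 chunks_done=2
Byte 24 = 'b': mode=DATA remaining=1 emitted=12 chunks_done=2
Byte 25 = 'm': mode=DATA_DONE remaining=0 emitted=13 chunks_done=2
Byte 26 = 0x0D: mode=DATA_CR remaining=0 emitted=13 chunks_done=2
Byte 27 = 0x0A: mode=SIZE remaining=0 emitted=13 chunks_done=3
Byte 28 = '0': mode=SIZE remaining=0 emitted=13 chunks_done=3
Byte 29 = 0x0D: mode=SIZE_CR remaining=0 emitted=13 chunks_done=3
Byte 30 = 0x0A: mode=TERM remaining=0 emitted=13 chunks_done=3

Answer: TERM 0 13 3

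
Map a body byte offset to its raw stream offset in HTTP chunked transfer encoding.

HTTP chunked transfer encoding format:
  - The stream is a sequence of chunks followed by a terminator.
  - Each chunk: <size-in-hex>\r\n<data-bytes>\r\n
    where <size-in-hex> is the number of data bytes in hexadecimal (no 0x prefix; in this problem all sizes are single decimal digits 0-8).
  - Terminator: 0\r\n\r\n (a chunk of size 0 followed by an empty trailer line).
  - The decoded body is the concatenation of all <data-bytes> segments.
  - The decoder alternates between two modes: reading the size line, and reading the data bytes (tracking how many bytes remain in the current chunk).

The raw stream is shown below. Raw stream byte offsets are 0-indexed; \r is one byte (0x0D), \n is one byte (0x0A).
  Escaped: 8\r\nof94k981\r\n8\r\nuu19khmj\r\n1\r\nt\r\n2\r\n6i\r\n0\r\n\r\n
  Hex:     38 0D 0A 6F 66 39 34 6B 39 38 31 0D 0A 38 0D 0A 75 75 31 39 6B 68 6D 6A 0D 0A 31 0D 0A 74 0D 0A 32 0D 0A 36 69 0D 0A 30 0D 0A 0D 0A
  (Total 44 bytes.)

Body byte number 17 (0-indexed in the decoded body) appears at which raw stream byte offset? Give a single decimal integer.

Chunk 1: stream[0..1]='8' size=0x8=8, data at stream[3..11]='of94k981' -> body[0..8], body so far='of94k981'
Chunk 2: stream[13..14]='8' size=0x8=8, data at stream[16..24]='uu19khmj' -> body[8..16], body so far='of94k981uu19khmj'
Chunk 3: stream[26..27]='1' size=0x1=1, data at stream[29..30]='t' -> body[16..17], body so far='of94k981uu19khmjt'
Chunk 4: stream[32..33]='2' size=0x2=2, data at stream[35..37]='6i' -> body[17..19], body so far='of94k981uu19khmjt6i'
Chunk 5: stream[39..40]='0' size=0 (terminator). Final body='of94k981uu19khmjt6i' (19 bytes)
Body byte 17 at stream offset 35

Answer: 35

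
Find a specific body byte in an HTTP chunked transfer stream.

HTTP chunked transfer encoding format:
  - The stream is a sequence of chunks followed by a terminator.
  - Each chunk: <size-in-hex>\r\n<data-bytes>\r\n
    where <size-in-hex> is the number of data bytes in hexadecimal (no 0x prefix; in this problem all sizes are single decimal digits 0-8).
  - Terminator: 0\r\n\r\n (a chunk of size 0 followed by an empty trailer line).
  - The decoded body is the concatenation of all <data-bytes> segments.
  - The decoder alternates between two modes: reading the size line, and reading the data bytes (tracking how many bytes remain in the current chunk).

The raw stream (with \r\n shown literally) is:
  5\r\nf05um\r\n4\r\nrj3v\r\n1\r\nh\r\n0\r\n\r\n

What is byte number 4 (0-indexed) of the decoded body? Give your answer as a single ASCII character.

Chunk 1: stream[0..1]='5' size=0x5=5, data at stream[3..8]='f05um' -> body[0..5], body so far='f05um'
Chunk 2: stream[10..11]='4' size=0x4=4, data at stream[13..17]='rj3v' -> body[5..9], body so far='f05umrj3v'
Chunk 3: stream[19..20]='1' size=0x1=1, data at stream[22..23]='h' -> body[9..10], body so far='f05umrj3vh'
Chunk 4: stream[25..26]='0' size=0 (terminator). Final body='f05umrj3vh' (10 bytes)
Body byte 4 = 'm'

Answer: m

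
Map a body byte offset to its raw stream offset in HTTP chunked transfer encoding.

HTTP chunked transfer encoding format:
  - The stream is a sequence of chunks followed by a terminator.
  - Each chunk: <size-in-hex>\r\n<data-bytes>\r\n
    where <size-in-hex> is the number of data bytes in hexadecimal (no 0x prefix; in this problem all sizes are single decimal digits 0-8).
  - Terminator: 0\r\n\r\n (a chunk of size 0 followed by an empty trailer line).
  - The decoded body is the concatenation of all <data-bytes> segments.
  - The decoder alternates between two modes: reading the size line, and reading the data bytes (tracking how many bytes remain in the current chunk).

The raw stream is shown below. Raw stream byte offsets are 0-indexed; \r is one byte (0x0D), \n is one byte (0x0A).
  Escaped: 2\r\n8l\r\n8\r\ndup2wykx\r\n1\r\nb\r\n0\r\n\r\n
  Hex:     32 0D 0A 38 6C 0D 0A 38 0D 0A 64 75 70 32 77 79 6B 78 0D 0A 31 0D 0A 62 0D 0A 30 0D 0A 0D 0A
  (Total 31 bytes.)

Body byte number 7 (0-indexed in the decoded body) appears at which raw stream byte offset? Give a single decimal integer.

Chunk 1: stream[0..1]='2' size=0x2=2, data at stream[3..5]='8l' -> body[0..2], body so far='8l'
Chunk 2: stream[7..8]='8' size=0x8=8, data at stream[10..18]='dup2wykx' -> body[2..10], body so far='8ldup2wykx'
Chunk 3: stream[20..21]='1' size=0x1=1, data at stream[23..24]='b' -> body[10..11], body so far='8ldup2wykxb'
Chunk 4: stream[26..27]='0' size=0 (terminator). Final body='8ldup2wykxb' (11 bytes)
Body byte 7 at stream offset 15

Answer: 15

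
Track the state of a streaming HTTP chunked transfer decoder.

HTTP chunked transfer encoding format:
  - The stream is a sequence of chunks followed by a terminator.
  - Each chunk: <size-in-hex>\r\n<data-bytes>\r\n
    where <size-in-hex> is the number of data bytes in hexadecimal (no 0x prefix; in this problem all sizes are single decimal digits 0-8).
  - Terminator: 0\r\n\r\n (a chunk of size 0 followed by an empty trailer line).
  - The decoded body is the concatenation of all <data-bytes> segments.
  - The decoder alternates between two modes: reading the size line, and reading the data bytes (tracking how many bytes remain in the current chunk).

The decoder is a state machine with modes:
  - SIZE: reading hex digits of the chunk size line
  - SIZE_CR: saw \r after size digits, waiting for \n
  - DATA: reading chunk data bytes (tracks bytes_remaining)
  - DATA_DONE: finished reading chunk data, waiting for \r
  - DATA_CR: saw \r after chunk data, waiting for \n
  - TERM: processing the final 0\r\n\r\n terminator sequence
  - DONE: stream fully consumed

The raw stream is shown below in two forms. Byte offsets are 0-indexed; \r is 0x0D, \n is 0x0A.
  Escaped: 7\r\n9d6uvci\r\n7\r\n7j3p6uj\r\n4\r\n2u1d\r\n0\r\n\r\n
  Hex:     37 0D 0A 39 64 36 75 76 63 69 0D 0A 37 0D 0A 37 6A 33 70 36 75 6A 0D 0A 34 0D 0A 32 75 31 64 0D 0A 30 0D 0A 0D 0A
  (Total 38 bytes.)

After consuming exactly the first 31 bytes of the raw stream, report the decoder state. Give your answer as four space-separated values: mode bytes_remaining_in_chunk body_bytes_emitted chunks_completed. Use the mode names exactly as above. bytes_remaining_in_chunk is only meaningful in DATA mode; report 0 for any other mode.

Answer: DATA_DONE 0 18 2

Derivation:
Byte 0 = '7': mode=SIZE remaining=0 emitted=0 chunks_done=0
Byte 1 = 0x0D: mode=SIZE_CR remaining=0 emitted=0 chunks_done=0
Byte 2 = 0x0A: mode=DATA remaining=7 emitted=0 chunks_done=0
Byte 3 = '9': mode=DATA remaining=6 emitted=1 chunks_done=0
Byte 4 = 'd': mode=DATA remaining=5 emitted=2 chunks_done=0
Byte 5 = '6': mode=DATA remaining=4 emitted=3 chunks_done=0
Byte 6 = 'u': mode=DATA remaining=3 emitted=4 chunks_done=0
Byte 7 = 'v': mode=DATA remaining=2 emitted=5 chunks_done=0
Byte 8 = 'c': mode=DATA remaining=1 emitted=6 chunks_done=0
Byte 9 = 'i': mode=DATA_DONE remaining=0 emitted=7 chunks_done=0
Byte 10 = 0x0D: mode=DATA_CR remaining=0 emitted=7 chunks_done=0
Byte 11 = 0x0A: mode=SIZE remaining=0 emitted=7 chunks_done=1
Byte 12 = '7': mode=SIZE remaining=0 emitted=7 chunks_done=1
Byte 13 = 0x0D: mode=SIZE_CR remaining=0 emitted=7 chunks_done=1
Byte 14 = 0x0A: mode=DATA remaining=7 emitted=7 chunks_done=1
Byte 15 = '7': mode=DATA remaining=6 emitted=8 chunks_done=1
Byte 16 = 'j': mode=DATA remaining=5 emitted=9 chunks_done=1
Byte 17 = '3': mode=DATA remaining=4 emitted=10 chunks_done=1
Byte 18 = 'p': mode=DATA remaining=3 emitted=11 chunks_done=1
Byte 19 = '6': mode=DATA remaining=2 emitted=12 chunks_done=1
Byte 20 = 'u': mode=DATA remaining=1 emitted=13 chunks_done=1
Byte 21 = 'j': mode=DATA_DONE remaining=0 emitted=14 chunks_done=1
Byte 22 = 0x0D: mode=DATA_CR remaining=0 emitted=14 chunks_done=1
Byte 23 = 0x0A: mode=SIZE remaining=0 emitted=14 chunks_done=2
Byte 24 = '4': mode=SIZE remaining=0 emitted=14 chunks_done=2
Byte 25 = 0x0D: mode=SIZE_CR remaining=0 emitted=14 chunks_done=2
Byte 26 = 0x0A: mode=DATA remaining=4 emitted=14 chunks_done=2
Byte 27 = '2': mode=DATA remaining=3 emitted=15 chunks_done=2
Byte 28 = 'u': mode=DATA remaining=2 emitted=16 chunks_done=2
Byte 29 = '1': mode=DATA remaining=1 emitted=17 chunks_done=2
Byte 30 = 'd': mode=DATA_DONE remaining=0 emitted=18 chunks_done=2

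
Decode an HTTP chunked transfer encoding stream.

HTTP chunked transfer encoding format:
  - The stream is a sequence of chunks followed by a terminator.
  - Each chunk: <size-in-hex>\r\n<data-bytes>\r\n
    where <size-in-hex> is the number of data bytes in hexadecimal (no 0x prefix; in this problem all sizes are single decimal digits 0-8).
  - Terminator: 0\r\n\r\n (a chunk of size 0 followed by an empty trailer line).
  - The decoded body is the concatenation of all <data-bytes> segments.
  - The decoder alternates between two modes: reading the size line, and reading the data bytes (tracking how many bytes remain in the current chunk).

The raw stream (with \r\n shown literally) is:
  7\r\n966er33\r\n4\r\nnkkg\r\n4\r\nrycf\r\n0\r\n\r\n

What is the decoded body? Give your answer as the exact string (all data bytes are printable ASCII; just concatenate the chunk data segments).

Chunk 1: stream[0..1]='7' size=0x7=7, data at stream[3..10]='966er33' -> body[0..7], body so far='966er33'
Chunk 2: stream[12..13]='4' size=0x4=4, data at stream[15..19]='nkkg' -> body[7..11], body so far='966er33nkkg'
Chunk 3: stream[21..22]='4' size=0x4=4, data at stream[24..28]='rycf' -> body[11..15], body so far='966er33nkkgrycf'
Chunk 4: stream[30..31]='0' size=0 (terminator). Final body='966er33nkkgrycf' (15 bytes)

Answer: 966er33nkkgrycf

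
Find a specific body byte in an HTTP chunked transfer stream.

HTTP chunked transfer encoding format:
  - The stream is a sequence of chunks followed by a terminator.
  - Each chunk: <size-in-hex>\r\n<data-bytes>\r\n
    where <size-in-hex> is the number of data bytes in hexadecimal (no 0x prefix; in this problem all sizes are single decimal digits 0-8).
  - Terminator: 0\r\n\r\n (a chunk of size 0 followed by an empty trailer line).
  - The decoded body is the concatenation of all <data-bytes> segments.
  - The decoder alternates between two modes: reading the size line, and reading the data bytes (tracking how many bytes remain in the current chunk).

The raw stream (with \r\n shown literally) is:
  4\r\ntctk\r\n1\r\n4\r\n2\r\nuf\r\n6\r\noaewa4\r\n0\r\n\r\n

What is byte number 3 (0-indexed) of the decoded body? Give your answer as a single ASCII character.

Chunk 1: stream[0..1]='4' size=0x4=4, data at stream[3..7]='tctk' -> body[0..4], body so far='tctk'
Chunk 2: stream[9..10]='1' size=0x1=1, data at stream[12..13]='4' -> body[4..5], body so far='tctk4'
Chunk 3: stream[15..16]='2' size=0x2=2, data at stream[18..20]='uf' -> body[5..7], body so far='tctk4uf'
Chunk 4: stream[22..23]='6' size=0x6=6, data at stream[25..31]='oaewa4' -> body[7..13], body so far='tctk4ufoaewa4'
Chunk 5: stream[33..34]='0' size=0 (terminator). Final body='tctk4ufoaewa4' (13 bytes)
Body byte 3 = 'k'

Answer: k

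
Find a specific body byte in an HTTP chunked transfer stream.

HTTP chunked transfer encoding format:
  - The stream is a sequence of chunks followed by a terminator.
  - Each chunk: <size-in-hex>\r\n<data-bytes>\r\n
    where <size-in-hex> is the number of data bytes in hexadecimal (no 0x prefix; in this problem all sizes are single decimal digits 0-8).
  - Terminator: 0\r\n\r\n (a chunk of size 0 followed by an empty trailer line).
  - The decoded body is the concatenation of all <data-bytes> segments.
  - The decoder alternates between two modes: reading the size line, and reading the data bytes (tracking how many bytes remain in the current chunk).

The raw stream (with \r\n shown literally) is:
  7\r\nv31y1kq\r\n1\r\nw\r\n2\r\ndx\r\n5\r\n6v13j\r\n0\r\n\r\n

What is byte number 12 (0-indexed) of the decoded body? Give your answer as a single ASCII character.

Answer: 1

Derivation:
Chunk 1: stream[0..1]='7' size=0x7=7, data at stream[3..10]='v31y1kq' -> body[0..7], body so far='v31y1kq'
Chunk 2: stream[12..13]='1' size=0x1=1, data at stream[15..16]='w' -> body[7..8], body so far='v31y1kqw'
Chunk 3: stream[18..19]='2' size=0x2=2, data at stream[21..23]='dx' -> body[8..10], body so far='v31y1kqwdx'
Chunk 4: stream[25..26]='5' size=0x5=5, data at stream[28..33]='6v13j' -> body[10..15], body so far='v31y1kqwdx6v13j'
Chunk 5: stream[35..36]='0' size=0 (terminator). Final body='v31y1kqwdx6v13j' (15 bytes)
Body byte 12 = '1'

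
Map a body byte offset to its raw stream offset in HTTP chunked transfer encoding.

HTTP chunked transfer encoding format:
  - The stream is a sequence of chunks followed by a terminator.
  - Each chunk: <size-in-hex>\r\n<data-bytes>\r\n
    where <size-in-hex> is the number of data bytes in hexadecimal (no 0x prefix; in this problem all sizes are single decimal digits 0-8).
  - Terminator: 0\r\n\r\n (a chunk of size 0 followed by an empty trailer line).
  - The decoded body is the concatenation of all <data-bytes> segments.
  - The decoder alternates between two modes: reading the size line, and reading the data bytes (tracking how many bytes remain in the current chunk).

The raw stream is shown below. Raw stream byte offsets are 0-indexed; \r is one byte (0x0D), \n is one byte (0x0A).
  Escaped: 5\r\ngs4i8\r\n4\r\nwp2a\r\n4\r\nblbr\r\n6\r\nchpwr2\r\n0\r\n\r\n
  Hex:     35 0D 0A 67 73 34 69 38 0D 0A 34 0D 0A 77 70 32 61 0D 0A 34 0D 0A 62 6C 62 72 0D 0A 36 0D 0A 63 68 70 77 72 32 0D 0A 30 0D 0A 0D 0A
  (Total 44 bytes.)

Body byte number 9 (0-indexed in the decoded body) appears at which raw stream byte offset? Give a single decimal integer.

Chunk 1: stream[0..1]='5' size=0x5=5, data at stream[3..8]='gs4i8' -> body[0..5], body so far='gs4i8'
Chunk 2: stream[10..11]='4' size=0x4=4, data at stream[13..17]='wp2a' -> body[5..9], body so far='gs4i8wp2a'
Chunk 3: stream[19..20]='4' size=0x4=4, data at stream[22..26]='blbr' -> body[9..13], body so far='gs4i8wp2ablbr'
Chunk 4: stream[28..29]='6' size=0x6=6, data at stream[31..37]='chpwr2' -> body[13..19], body so far='gs4i8wp2ablbrchpwr2'
Chunk 5: stream[39..40]='0' size=0 (terminator). Final body='gs4i8wp2ablbrchpwr2' (19 bytes)
Body byte 9 at stream offset 22

Answer: 22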